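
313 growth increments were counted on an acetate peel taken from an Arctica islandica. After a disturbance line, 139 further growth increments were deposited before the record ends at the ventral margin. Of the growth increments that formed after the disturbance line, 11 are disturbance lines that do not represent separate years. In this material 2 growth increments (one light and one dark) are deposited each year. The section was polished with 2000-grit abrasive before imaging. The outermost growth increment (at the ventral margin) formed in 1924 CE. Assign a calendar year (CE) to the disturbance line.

1860 CE

139 growth increments post-date the disturbance line.
139 − 11 false = 128 true growth increments after the disturbance line.
With 2 growth increments per year, 128 / 2 = 64 years.
The growth increment at the ventral margin is 1924 CE, so the disturbance line dates to 1924 − 64 = 1860 CE.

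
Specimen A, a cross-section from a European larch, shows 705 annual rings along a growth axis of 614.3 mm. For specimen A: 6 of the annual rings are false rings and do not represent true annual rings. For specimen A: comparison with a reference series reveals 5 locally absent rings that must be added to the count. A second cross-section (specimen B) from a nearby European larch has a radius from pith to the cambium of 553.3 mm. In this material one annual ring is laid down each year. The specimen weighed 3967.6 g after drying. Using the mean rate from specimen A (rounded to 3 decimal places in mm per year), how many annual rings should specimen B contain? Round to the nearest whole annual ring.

Specimen A: adjusted count: 705 − 6 + 5 = 704 annual rings.
A: Extension rate ≈ 614.3 / 704 = 0.873 mm per year.
Specimen B: 553.3 mm / 0.873 mm per year = 633.79 years ≈ 634 annual rings.

634 annual rings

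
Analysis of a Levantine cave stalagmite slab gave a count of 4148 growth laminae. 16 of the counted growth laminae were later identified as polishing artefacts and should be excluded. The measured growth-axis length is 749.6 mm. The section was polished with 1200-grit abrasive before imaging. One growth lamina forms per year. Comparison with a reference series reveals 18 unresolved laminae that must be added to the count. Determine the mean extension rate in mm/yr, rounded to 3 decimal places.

After corrections the count is 4148 − 16 + 18 = 4150 growth laminae.
749.6 mm over 4150 years gives 749.6 / 4150 ≈ 0.181 mm/yr.

0.181 mm/yr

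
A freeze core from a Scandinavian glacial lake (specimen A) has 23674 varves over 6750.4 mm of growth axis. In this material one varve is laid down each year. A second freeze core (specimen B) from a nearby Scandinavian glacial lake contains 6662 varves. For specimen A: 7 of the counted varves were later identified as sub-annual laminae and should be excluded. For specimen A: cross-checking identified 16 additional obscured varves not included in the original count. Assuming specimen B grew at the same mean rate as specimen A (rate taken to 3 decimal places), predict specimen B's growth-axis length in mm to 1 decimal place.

1898.7 mm

Specimen A: after corrections the count is 23674 − 7 + 16 = 23683 varves.
A: Extension rate ≈ 6750.4 / 23683 = 0.285 mm/year.
Length of B = 0.285 × 6662 = 1898.7 mm.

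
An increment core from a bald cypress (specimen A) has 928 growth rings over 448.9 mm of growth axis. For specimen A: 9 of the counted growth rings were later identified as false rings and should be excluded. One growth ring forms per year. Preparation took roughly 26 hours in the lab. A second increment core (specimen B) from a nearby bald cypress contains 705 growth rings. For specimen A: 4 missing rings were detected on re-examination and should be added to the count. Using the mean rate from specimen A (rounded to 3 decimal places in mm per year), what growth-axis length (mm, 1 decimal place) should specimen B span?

Specimen A: adjusted count: 928 − 9 + 4 = 923 growth rings.
A: Mean rate = 448.9 mm / 923 years ≈ 0.486 mm/yr.
Length of B = 0.486 × 705 = 342.6 mm.

342.6 mm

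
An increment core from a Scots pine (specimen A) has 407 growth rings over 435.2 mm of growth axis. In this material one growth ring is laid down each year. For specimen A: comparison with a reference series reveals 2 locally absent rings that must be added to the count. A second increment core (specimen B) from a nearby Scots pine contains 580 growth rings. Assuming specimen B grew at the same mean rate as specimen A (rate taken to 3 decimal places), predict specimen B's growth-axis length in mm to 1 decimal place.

617.1 mm

Specimen A: correcting the raw count gives 407 + 2 = 409 true growth rings.
A: 435.2 mm over 409 years gives 435.2 / 409 ≈ 1.064 mm/yr.
For B, 1.064 mm/year × 580 years = 617.1 mm.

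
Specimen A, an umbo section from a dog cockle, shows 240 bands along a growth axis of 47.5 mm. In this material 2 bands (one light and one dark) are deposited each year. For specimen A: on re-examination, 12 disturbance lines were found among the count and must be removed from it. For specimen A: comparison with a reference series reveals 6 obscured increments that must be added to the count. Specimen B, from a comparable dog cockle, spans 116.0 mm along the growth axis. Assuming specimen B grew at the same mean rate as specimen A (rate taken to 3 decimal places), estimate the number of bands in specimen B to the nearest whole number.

571 bands

Specimen A: true band count = 240 − 12 + 6 = 234.
Specimen A: 234 bands at 2 per year is 234 / 2 = 117 years.
A: Mean rate = 47.5 mm / 117 years ≈ 0.406 mm per year.
For B, 116.0 / 0.406 = 285.71 years; at 2 bands per year that is 285.71 × 2 ≈ 571 bands.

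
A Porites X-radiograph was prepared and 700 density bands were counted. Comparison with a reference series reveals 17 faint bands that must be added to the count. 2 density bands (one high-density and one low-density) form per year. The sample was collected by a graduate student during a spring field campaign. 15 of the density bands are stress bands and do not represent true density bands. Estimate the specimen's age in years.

Adjusted count: 700 − 15 + 17 = 702 density bands.
702 density bands at 2 per year is 702 / 2 = 351 years.

351 yr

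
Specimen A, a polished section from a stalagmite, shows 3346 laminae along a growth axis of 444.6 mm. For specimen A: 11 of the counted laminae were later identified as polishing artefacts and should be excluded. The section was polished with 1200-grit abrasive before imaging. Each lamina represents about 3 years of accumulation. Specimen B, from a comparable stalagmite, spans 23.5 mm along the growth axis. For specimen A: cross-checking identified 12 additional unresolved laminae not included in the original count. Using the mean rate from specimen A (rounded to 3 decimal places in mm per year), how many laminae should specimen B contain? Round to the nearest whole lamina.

Specimen A: adjusted count: 3346 − 11 + 12 = 3347 laminae.
Specimen A: at 3 years per lamina, 3347 × 3 = 10041 years.
A: Extension rate ≈ 444.6 / 10041 = 0.044 mm/year.
Specimen B: 23.5 mm / 0.044 mm per year = 534.09 years; at 3 years per lamina that is 534.09 / 3 ≈ 178 laminae.

178 laminae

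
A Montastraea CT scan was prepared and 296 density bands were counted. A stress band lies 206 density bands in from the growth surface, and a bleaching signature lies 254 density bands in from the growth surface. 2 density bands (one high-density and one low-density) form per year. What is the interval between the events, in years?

254 − 206 = 48 density bands lie between the two events.
Dividing by 2 density bands per year: 48 / 2 = 24 years.

24 years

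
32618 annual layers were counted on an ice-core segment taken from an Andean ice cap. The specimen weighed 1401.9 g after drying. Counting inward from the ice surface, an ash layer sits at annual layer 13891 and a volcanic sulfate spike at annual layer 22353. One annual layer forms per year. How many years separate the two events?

8462 years

22353 − 13891 = 8462 annual layers lie between the two events.
One annual layer per year makes the interval 8462 years.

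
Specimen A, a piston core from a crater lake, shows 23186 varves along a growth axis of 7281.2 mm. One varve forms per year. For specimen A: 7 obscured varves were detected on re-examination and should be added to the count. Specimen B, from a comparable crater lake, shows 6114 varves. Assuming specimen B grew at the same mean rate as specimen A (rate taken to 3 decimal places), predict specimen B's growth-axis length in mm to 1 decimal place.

Specimen A: true varve count = 23186 + 7 = 23193.
A: Extension rate ≈ 7281.2 / 23193 = 0.314 mm per year.
For B, 0.314 mm/year × 6114 years = 1919.8 mm.

1919.8 mm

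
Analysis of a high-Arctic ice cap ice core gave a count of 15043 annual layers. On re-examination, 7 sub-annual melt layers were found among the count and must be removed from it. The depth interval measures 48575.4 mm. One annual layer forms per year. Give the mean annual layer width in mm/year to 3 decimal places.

Adjusted count: 15043 − 7 = 15036 annual layers.
Extension rate ≈ 48575.4 / 15036 = 3.231 mm/year.

3.231 mm/year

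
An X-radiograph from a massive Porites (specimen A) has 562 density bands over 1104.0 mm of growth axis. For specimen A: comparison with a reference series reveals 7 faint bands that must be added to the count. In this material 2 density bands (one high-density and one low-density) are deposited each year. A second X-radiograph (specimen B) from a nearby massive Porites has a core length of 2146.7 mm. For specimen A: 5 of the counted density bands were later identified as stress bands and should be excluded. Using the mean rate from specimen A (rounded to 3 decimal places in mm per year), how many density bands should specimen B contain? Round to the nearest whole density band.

Specimen A: correcting the raw count gives 562 − 5 + 7 = 564 true density bands.
Specimen A: 564 density bands at 2 per year is 564 / 2 = 282 years.
A: 1104.0 mm over 282 years gives 1104.0 / 282 ≈ 3.915 mm per year.
B spans 2146.7 / 3.915 = 548.33 years; at 2 density bands per year that is 548.33 × 2 ≈ 1097 density bands.

1097 density bands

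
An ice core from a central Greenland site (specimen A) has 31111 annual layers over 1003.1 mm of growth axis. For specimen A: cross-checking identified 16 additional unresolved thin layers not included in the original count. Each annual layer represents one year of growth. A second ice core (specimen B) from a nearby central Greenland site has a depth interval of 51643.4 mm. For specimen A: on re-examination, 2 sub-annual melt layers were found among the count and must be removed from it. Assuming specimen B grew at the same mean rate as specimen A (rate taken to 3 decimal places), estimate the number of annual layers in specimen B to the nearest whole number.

Specimen A: correcting the raw count gives 31111 − 2 + 16 = 31125 true annual layers.
A: Mean rate = 1003.1 mm / 31125 years ≈ 0.032 mm per year.
Specimen B: 51643.4 mm / 0.032 mm per year = 1613856.25 years ≈ 1613856 annual layers.

1613856 annual layers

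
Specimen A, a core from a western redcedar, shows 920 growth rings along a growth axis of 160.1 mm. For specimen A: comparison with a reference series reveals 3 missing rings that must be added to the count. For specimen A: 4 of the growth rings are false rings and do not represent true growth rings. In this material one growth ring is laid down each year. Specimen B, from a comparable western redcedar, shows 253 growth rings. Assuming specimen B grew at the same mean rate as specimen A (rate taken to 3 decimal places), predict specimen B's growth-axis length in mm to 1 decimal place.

44.0 mm

Specimen A: true growth ring count = 920 − 4 + 3 = 919.
A: Extension rate ≈ 160.1 / 919 = 0.174 mm/year.
Length of B = 0.174 × 253 = 44.0 mm.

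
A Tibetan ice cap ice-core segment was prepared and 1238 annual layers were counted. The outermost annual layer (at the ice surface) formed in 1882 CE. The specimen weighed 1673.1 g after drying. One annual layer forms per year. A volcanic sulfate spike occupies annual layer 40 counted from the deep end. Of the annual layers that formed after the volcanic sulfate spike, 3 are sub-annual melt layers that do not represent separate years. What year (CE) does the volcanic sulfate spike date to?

687 CE

The volcanic sulfate spike sits at annual layer 40 from the deep end, so 1238 − 40 = 1198 annual layers formed after it.
Excluding 3 false annual layers: 1198 − 3 = 1195.
Counting back 1195 years from 1882 CE places the volcanic sulfate spike in 1882 − 1195 = 687 CE.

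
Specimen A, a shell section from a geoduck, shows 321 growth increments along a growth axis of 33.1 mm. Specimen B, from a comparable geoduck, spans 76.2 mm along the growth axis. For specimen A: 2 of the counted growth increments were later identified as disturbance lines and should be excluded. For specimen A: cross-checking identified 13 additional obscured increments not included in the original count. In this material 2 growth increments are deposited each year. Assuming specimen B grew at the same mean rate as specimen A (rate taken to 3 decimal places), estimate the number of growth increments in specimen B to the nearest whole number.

Specimen A: true growth increment count = 321 − 2 + 13 = 332.
Specimen A: with 2 growth increments per year, 332 / 2 = 166 years.
A: Extension rate ≈ 33.1 / 166 = 0.199 mm/year.
B spans 76.2 / 0.199 = 382.91 years; at 2 growth increments per year that is 382.91 × 2 ≈ 766 growth increments.

766 growth increments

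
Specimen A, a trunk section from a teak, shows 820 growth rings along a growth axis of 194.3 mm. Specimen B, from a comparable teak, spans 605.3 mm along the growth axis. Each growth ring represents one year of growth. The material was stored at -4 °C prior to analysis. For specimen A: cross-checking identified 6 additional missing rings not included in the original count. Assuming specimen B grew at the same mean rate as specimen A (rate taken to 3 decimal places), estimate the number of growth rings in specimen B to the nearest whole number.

Specimen A: after corrections the count is 820 + 6 = 826 growth rings.
A: 194.3 mm over 826 years gives 194.3 / 826 ≈ 0.235 mm/year.
For B, 605.3 / 0.235 = 2575.74 years ≈ 2576 growth rings.

2576 growth rings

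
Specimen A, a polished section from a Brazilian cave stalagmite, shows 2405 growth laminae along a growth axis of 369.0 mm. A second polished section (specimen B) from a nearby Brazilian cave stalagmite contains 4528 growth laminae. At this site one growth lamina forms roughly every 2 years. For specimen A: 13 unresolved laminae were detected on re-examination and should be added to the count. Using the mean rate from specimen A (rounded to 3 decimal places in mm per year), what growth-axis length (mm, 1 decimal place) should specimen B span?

688.3 mm

Specimen A: correcting the raw count gives 2405 + 13 = 2418 true growth laminae.
Specimen A: at 2 years per growth lamina, 2418 × 2 = 4836 years.
A: 369.0 mm over 4836 years gives 369.0 / 4836 ≈ 0.076 mm/yr.
Specimen B: multiplying by 2 years per growth lamina: 4528 × 2 = 9056 years. For B, 0.076 mm/year × 9056 years = 688.3 mm.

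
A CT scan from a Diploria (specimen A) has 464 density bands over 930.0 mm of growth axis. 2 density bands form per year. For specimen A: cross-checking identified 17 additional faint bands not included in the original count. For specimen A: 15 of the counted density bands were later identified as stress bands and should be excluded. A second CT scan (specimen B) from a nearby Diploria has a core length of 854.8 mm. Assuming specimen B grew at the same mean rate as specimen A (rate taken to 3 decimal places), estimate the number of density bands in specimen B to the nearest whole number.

Specimen A: after corrections the count is 464 − 15 + 17 = 466 density bands.
Specimen A: with 2 density bands per year, 466 / 2 = 233 years.
A: Mean rate = 930.0 mm / 233 years ≈ 3.991 mm/yr.
Specimen B: 854.8 mm / 3.991 mm per year = 214.18 years; at 2 density bands per year that is 214.18 × 2 ≈ 428 density bands.

428 density bands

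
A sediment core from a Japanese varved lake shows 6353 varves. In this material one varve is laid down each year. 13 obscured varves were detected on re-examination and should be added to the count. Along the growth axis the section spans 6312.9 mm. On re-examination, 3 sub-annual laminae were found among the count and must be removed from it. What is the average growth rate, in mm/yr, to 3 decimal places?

0.992 mm/yr

After corrections the count is 6353 − 3 + 13 = 6363 varves.
6312.9 mm over 6363 years gives 6312.9 / 6363 ≈ 0.992 mm/yr.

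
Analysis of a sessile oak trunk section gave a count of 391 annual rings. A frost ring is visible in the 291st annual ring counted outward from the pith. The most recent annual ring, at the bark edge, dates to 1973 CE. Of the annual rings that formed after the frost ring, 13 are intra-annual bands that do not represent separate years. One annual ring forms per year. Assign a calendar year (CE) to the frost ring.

1886 CE

The frost ring sits at annual ring 291 from the pith, so 391 − 291 = 100 annual rings formed after it.
100 − 13 false = 87 true annual rings after the frost ring.
Counting back 87 years from 1973 CE places the frost ring in 1973 − 87 = 1886 CE.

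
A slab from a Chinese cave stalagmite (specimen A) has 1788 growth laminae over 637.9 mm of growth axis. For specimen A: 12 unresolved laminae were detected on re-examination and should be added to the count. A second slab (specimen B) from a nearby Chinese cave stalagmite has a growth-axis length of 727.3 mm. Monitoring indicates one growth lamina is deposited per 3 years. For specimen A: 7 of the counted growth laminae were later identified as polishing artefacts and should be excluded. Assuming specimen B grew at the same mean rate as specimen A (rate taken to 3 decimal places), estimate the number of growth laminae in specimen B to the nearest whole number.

2037 growth laminae

Specimen A: true growth lamina count = 1788 − 7 + 12 = 1793.
Specimen A: 1793 growth laminae at 3 years each span 1793 × 3 = 5379 years.
A: Extension rate ≈ 637.9 / 5379 = 0.119 mm/year.
For B, 727.3 / 0.119 = 6111.76 years; at 3 years per growth lamina that is 6111.76 / 3 ≈ 2037 growth laminae.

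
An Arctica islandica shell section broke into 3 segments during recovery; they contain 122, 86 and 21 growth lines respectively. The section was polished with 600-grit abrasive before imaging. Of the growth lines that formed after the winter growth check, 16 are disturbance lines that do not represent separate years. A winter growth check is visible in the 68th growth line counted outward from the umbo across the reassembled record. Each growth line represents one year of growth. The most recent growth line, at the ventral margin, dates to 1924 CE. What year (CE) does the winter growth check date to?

1779 CE

Total growth lines = 122 + 86 + 21 = 229.
229 − 68 = 161 growth lines lie beyond the winter growth check toward the ventral margin.
161 − 16 false = 145 true growth lines after the winter growth check.
Counting back 145 years from 1924 CE places the winter growth check in 1924 − 145 = 1779 CE.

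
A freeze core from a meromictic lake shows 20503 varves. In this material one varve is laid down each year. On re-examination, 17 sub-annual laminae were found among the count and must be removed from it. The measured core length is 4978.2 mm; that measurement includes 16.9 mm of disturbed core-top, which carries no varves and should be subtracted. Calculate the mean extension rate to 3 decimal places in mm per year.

Correcting the raw count gives 20503 − 17 = 20486 true varves.
Removing the 16.9 mm offcut leaves 4978.2 − 16.9 = 4961.3 mm.
Mean rate = 4961.3 mm / 20486 years ≈ 0.242 mm per year.

0.242 mm per year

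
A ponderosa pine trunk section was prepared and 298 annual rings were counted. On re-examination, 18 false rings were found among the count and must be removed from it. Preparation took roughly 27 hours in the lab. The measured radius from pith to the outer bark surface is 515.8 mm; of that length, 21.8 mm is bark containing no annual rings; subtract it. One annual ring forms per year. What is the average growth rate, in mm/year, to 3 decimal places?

Adjusted count: 298 − 18 = 280 annual rings.
Net length = 515.8 − 21.8 = 494.0 mm.
494.0 mm over 280 years gives 494.0 / 280 ≈ 1.764 mm/year.

1.764 mm/year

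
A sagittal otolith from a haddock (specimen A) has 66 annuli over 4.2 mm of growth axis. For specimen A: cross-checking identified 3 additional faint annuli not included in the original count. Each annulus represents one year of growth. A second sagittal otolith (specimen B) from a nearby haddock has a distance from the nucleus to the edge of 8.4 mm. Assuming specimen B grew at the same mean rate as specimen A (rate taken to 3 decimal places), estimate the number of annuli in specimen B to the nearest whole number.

138 annuli

Specimen A: adjusted count: 66 + 3 = 69 annuli.
A: Extension rate ≈ 4.2 / 69 = 0.061 mm per year.
Specimen B: 8.4 mm / 0.061 mm per year = 137.70 years ≈ 138 annuli.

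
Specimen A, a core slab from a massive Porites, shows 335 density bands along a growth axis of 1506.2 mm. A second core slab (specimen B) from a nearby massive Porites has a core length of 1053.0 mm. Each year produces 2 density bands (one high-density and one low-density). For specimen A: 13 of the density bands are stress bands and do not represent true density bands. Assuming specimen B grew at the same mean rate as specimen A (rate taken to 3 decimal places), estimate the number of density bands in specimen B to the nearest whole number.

225 density bands

Specimen A: after corrections the count is 335 − 13 = 322 density bands.
Specimen A: dividing by 2 density bands per year: 322 / 2 = 161 years.
A: 1506.2 mm over 161 years gives 1506.2 / 161 ≈ 9.355 mm/yr.
B spans 1053.0 / 9.355 = 112.56 years; at 2 density bands per year that is 112.56 × 2 ≈ 225 density bands.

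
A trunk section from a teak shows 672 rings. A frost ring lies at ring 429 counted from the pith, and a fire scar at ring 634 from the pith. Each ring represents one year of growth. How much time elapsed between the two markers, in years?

205 yr

634 − 429 = 205 rings lie between the two events.
At one ring per year, 205 years elapsed between them.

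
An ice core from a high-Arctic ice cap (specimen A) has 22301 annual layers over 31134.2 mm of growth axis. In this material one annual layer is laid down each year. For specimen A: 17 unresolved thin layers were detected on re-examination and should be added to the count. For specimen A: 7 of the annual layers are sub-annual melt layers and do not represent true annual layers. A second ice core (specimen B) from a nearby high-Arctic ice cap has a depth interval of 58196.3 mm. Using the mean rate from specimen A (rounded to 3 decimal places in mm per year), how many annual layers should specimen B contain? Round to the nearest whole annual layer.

Specimen A: correcting the raw count gives 22301 − 7 + 17 = 22311 true annual layers.
A: 31134.2 mm over 22311 years gives 31134.2 / 22311 ≈ 1.395 mm/yr.
For B, 58196.3 / 1.395 = 41717.78 years ≈ 41718 annual layers.

41718 annual layers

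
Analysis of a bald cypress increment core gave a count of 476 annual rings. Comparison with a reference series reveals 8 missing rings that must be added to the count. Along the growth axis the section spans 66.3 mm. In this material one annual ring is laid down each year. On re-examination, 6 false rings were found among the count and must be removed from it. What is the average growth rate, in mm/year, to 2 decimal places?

After corrections the count is 476 − 6 + 8 = 478 annual rings.
Extension rate ≈ 66.3 / 478 = 0.14 mm/year.

0.14 mm/year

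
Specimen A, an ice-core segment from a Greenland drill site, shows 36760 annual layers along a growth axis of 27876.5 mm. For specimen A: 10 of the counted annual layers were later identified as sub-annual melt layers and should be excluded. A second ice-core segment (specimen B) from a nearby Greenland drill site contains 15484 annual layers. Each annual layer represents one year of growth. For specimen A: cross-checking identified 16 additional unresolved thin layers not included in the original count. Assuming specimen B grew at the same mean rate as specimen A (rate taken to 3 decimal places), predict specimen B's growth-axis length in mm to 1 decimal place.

Specimen A: true annual layer count = 36760 − 10 + 16 = 36766.
A: Extension rate ≈ 27876.5 / 36766 = 0.758 mm/yr.
For B, 0.758 mm/year × 15484 years = 11736.9 mm.

11736.9 mm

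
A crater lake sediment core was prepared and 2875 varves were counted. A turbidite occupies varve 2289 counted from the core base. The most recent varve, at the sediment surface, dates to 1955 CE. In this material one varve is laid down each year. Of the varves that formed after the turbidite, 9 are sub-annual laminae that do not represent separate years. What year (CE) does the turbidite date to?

The turbidite sits at varve 2289 from the core base, so 2875 − 2289 = 586 varves formed after it.
586 − 9 false = 577 true varves after the turbidite.
The varve at the sediment surface is 1955 CE, so the turbidite dates to 1955 − 577 = 1378 CE.

1378 CE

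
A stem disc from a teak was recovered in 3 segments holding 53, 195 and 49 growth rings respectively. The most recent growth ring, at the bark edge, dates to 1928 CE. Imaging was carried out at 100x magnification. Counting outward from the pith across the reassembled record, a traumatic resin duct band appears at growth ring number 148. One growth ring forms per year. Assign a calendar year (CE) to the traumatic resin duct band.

Total growth rings = 53 + 195 + 49 = 297.
Between growth ring 148 and the bark edge there are 297 − 148 = 149 growth rings.
The growth ring at the bark edge is 1928 CE, so the traumatic resin duct band dates to 1928 − 149 = 1779 CE.

1779 CE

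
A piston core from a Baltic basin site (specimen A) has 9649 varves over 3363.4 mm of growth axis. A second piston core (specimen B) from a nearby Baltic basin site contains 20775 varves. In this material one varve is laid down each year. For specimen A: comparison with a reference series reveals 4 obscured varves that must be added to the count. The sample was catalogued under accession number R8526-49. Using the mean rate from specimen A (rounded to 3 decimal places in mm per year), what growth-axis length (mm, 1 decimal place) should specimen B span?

Specimen A: after corrections the count is 9649 + 4 = 9653 varves.
A: Mean rate = 3363.4 mm / 9653 years ≈ 0.348 mm/yr.
B's length ≈ 0.348 × 20775 = 7229.7 mm.

7229.7 mm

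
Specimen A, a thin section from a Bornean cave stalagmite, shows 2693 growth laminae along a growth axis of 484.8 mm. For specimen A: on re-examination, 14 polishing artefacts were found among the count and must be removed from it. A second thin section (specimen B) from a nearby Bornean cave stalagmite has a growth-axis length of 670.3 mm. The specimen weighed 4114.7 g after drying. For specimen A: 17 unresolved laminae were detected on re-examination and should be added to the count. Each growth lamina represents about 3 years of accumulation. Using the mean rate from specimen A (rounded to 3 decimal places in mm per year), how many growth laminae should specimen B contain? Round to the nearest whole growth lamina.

3724 growth laminae

Specimen A: correcting the raw count gives 2693 − 14 + 17 = 2696 true growth laminae.
Specimen A: at 3 years per growth lamina, 2696 × 3 = 8088 years.
A: Mean rate = 484.8 mm / 8088 years ≈ 0.060 mm per year.
B spans 670.3 / 0.060 = 11171.67 years; at 3 years per growth lamina that is 11171.67 / 3 ≈ 3724 growth laminae.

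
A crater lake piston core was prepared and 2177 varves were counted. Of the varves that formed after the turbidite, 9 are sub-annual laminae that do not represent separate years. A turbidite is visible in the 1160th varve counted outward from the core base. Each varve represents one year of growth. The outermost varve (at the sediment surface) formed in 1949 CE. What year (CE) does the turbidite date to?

2177 − 1160 = 1017 varves lie beyond the turbidite toward the sediment surface.
1017 − 9 false = 1008 true varves after the turbidite.
Counting back 1008 years from 1949 CE places the turbidite in 1949 − 1008 = 941 CE.

941 CE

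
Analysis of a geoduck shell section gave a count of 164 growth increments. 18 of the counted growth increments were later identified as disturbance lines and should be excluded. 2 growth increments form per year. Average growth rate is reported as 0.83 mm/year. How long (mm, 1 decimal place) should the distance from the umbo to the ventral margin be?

Adjusted count: 164 − 18 = 146 growth increments.
146 growth increments at 2 per year is 146 / 2 = 73 years.
Predicted length = 0.83 mm/year × 73 years = 60.6 mm.

60.6 mm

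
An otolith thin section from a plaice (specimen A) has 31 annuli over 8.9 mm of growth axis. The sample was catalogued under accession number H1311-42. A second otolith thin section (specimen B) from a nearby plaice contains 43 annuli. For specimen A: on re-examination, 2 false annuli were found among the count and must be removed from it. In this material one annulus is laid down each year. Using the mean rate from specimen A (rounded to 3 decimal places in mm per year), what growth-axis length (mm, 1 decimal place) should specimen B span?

13.2 mm

Specimen A: after corrections the count is 31 − 2 = 29 annuli.
A: Extension rate ≈ 8.9 / 29 = 0.307 mm/year.
Length of B = 0.307 × 43 = 13.2 mm.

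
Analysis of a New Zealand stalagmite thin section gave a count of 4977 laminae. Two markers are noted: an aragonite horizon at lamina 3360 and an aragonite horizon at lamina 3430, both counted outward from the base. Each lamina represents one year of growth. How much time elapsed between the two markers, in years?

70 years

3430 − 3360 = 70 laminae lie between the two events.
At one lamina per year, 70 years elapsed between them.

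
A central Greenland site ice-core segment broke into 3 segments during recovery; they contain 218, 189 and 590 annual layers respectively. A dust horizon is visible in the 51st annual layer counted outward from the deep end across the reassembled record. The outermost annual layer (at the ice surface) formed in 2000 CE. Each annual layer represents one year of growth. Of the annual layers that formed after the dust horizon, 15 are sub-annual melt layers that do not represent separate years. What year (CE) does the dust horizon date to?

Total annual layers = 218 + 189 + 590 = 997.
Between annual layer 51 and the ice surface there are 997 − 51 = 946 annual layers.
Excluding 15 false annual layers: 946 − 15 = 931.
2000 − 931 = 1069 CE.

1069 CE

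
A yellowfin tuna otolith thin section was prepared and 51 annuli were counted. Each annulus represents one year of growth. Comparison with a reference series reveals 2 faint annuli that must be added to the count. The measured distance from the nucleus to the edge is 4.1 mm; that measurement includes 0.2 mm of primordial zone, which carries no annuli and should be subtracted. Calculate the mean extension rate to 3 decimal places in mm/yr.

0.074 mm/yr

True annulus count = 51 + 2 = 53.
Removing the 0.2 mm offcut leaves 4.1 − 0.2 = 3.9 mm.
Extension rate ≈ 3.9 / 53 = 0.074 mm/yr.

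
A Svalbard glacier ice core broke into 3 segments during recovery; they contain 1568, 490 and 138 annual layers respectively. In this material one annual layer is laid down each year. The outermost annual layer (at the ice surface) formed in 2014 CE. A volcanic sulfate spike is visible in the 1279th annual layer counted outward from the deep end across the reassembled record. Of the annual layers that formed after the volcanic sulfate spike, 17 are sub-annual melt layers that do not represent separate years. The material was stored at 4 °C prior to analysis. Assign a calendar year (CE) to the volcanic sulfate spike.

Total annual layers = 1568 + 490 + 138 = 2196.
Between annual layer 1279 and the ice surface there are 2196 − 1279 = 917 annual layers.
Removing the 17 false annual layers leaves 917 − 17 = 900 true annual layers beyond the volcanic sulfate spike.
2014 − 900 = 1114 CE.

1114 CE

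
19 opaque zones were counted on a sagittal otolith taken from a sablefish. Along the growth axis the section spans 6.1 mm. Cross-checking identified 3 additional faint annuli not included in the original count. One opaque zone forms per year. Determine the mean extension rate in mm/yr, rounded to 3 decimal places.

Adjusted count: 19 + 3 = 22 opaque zones.
Extension rate ≈ 6.1 / 22 = 0.277 mm/yr.

0.277 mm/yr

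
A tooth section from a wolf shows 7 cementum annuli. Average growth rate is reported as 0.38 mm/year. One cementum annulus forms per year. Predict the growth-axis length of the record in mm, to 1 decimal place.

7 years of growth are recorded.
Predicted length = 0.38 mm/year × 7 years = 2.7 mm.

2.7 mm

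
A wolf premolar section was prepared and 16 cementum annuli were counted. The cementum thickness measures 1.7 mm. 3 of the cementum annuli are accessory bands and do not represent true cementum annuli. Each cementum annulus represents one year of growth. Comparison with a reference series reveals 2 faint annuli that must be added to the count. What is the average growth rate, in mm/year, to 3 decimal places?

0.113 mm/year

Adjusted count: 16 − 3 + 2 = 15 cementum annuli.
Mean rate = 1.7 mm / 15 years ≈ 0.113 mm/year.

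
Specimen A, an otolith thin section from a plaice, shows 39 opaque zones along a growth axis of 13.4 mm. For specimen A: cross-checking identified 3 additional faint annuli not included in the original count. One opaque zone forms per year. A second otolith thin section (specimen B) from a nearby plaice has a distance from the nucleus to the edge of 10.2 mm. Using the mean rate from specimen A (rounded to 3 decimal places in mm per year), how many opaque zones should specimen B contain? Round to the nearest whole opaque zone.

32 opaque zones

Specimen A: correcting the raw count gives 39 + 3 = 42 true opaque zones.
A: 13.4 mm over 42 years gives 13.4 / 42 ≈ 0.319 mm/yr.
Specimen B: 10.2 mm / 0.319 mm per year = 31.97 years ≈ 32 opaque zones.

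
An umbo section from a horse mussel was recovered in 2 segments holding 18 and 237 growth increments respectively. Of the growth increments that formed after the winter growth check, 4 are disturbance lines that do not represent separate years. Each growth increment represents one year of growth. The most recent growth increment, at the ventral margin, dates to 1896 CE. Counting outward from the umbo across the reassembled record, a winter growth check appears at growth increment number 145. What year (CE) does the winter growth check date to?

Total growth increments = 18 + 237 = 255.
Between growth increment 145 and the ventral margin there are 255 − 145 = 110 growth increments.
Excluding 4 false growth increments: 110 − 4 = 106.
Counting back 106 years from 1896 CE places the winter growth check in 1896 − 106 = 1790 CE.

1790 CE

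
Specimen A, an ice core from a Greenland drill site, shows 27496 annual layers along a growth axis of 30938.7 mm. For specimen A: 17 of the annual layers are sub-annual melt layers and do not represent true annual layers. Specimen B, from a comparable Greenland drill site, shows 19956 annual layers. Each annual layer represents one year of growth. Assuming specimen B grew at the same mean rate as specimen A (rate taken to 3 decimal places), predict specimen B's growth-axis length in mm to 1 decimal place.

22470.5 mm

Specimen A: correcting the raw count gives 27496 − 17 = 27479 true annual layers.
A: Mean rate = 30938.7 mm / 27479 years ≈ 1.126 mm/yr.
For B, 1.126 mm/year × 19956 years = 22470.5 mm.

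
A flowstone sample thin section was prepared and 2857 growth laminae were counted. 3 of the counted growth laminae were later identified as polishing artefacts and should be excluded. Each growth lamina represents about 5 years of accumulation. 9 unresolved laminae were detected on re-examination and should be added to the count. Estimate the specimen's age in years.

14315 years

True growth lamina count = 2857 − 3 + 9 = 2863.
Multiplying by 5 years per growth lamina: 2863 × 5 = 14315 years.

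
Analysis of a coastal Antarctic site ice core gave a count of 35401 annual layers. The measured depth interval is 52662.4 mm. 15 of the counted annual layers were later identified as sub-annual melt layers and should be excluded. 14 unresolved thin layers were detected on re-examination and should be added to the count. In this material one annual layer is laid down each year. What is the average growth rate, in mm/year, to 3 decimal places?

Adjusted count: 35401 − 15 + 14 = 35400 annual layers.
52662.4 mm over 35400 years gives 52662.4 / 35400 ≈ 1.488 mm/year.

1.488 mm/year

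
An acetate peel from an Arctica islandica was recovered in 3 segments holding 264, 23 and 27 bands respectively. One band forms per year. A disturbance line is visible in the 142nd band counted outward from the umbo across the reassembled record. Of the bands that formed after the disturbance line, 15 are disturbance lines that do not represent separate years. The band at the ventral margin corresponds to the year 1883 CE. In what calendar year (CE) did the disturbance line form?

1726 CE

Total bands = 264 + 23 + 27 = 314.
314 − 142 = 172 bands lie beyond the disturbance line toward the ventral margin.
172 − 15 false = 157 true bands after the disturbance line.
Counting back 157 years from 1883 CE places the disturbance line in 1883 − 157 = 1726 CE.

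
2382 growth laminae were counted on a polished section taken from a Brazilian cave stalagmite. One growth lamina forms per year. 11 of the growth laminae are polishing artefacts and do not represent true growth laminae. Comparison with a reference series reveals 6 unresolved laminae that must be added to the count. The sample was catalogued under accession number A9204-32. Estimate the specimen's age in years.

2377 years

After corrections the count is 2382 − 11 + 6 = 2377 growth laminae.
At one growth lamina per year, that is 2377 years.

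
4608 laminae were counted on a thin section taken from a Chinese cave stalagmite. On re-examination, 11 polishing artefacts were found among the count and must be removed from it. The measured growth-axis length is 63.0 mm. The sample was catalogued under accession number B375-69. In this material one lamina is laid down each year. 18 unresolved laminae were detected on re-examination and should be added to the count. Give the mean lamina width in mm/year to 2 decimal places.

True lamina count = 4608 − 11 + 18 = 4615.
Extension rate ≈ 63.0 / 4615 = 0.01 mm/year.

0.01 mm/year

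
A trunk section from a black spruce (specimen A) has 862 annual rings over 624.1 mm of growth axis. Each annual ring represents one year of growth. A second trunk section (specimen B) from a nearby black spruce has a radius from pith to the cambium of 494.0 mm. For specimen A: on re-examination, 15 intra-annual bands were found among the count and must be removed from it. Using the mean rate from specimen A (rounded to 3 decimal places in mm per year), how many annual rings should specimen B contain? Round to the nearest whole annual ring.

Specimen A: true annual ring count = 862 − 15 = 847.
A: Extension rate ≈ 624.1 / 847 = 0.737 mm/yr.
Specimen B: 494.0 mm / 0.737 mm per year = 670.28 years ≈ 670 annual rings.

670 annual rings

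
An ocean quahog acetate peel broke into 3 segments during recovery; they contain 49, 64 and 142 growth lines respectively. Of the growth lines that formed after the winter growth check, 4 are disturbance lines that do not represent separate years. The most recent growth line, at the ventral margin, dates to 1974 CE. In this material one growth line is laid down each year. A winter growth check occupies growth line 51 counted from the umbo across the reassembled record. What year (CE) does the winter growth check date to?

1774 CE

Total growth lines = 49 + 64 + 142 = 255.
The winter growth check sits at growth line 51 from the umbo, so 255 − 51 = 204 growth lines formed after it.
204 − 4 false = 200 true growth lines after the winter growth check.
1974 − 200 = 1774 CE.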